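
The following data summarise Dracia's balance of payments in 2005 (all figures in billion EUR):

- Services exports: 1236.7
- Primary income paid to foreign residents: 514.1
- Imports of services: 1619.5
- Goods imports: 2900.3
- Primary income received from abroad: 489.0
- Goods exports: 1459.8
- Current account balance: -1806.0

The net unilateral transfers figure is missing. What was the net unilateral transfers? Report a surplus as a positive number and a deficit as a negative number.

42.4

Current account = goods balance + services balance + net primary income + net secondary income
Sum of the known components = -1848.4
Net unilateral transfers = CA - (known components) = -1806.0 - (-1848.4) = 42.4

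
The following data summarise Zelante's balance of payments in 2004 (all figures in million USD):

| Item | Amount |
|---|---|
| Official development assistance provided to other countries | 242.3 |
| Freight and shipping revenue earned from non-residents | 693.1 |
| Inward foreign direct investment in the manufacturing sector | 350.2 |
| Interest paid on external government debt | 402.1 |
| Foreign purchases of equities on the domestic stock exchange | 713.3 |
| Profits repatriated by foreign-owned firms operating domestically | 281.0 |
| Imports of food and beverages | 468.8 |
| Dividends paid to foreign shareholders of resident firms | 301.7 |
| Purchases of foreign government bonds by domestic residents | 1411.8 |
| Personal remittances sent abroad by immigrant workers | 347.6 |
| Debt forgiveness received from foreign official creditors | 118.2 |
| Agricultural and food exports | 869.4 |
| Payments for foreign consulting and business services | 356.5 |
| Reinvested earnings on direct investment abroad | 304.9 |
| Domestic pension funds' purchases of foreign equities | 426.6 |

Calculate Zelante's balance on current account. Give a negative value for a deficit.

-532.6

Goods: 869.4 - 468.8 = 400.6
Services: -356.5 + 693.1 = 336.6
Primary income: 304.9 - 301.7 - 402.1 - 281.0 = -679.9
Secondary income: -347.6 - 242.3 = -589.9
Current account = 400.6 + 336.6 + (-679.9) + (-589.9) = -532.6
(Excluded from the current account — financial account: inward foreign direct investment in the manufacturing sector 350.2, foreign purchases of equities on the domestic stock exchange 713.3, purchases of foreign government bonds by domestic residents 1411.8, domestic pension funds' purchases of foreign equities 426.6; capital account: debt forgiveness received from foreign official creditors 118.2.)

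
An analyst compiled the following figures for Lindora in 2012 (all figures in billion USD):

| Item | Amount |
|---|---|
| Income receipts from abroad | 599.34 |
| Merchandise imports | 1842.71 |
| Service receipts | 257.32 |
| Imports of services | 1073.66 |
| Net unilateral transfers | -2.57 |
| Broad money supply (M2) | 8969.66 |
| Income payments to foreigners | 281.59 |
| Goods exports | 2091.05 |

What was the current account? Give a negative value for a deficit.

Goods balance = 2091.05 - 1842.71 = 248.34
Services balance = 257.32 - 1073.66 = -816.34
Trade balance (goods + services) = 248.34 + (-816.34) = -568.00
Net primary income = 599.34 - 281.59 = 317.75
Net secondary income = -2.57
Current account = -568.00 + 317.75 + (-2.57) = -252.82

-252.82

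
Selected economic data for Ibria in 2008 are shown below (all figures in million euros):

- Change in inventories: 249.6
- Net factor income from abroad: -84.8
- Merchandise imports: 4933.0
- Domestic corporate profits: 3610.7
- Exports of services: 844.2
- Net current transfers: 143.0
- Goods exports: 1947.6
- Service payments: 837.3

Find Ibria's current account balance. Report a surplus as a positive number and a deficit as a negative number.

Goods balance = 1947.6 - 4933.0 = -2985.4
Services balance = 844.2 - 837.3 = 6.9
Trade balance (goods + services) = -2985.4 + 6.9 = -2978.5
Net primary income = -84.8
Net secondary income = 143.0
Current account = -2978.5 + (-84.8) + 143.0 = -2920.3

-2920.3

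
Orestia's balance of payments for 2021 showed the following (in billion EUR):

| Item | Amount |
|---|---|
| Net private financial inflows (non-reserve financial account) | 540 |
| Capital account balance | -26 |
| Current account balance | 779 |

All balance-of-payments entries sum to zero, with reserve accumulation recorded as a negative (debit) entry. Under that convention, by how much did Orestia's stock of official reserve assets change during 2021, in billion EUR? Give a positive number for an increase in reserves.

Official reserve transactions balance = -(779 + (-26) + 540) = -1293
An accumulation of reserves is recorded as a debit (negative entry), so the change in the stock of reserves is the negative of that balance.
Change in official reserves = -(-1293) = 1293

1293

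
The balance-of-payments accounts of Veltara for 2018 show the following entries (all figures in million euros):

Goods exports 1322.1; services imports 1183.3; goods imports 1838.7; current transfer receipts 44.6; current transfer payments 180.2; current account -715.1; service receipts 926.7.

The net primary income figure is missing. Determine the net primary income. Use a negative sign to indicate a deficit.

Current account = goods balance + services balance + net primary income + net secondary income
Sum of the known components = -908.8
Net primary income = CA - (known components) = -715.1 - (-908.8) = 193.7

193.7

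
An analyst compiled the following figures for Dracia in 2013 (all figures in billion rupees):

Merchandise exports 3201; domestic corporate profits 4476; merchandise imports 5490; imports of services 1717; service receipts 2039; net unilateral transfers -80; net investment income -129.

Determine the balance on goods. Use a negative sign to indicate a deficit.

Goods balance = 3201 - 5490 = -2289

-2289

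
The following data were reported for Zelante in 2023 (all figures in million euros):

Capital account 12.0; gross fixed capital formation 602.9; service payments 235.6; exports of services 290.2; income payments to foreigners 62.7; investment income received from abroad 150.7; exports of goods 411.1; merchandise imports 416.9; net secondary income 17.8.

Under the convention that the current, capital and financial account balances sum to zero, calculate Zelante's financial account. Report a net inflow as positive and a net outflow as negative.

-166.6

Goods balance = 411.1 - 416.9 = -5.8
Services balance = 290.2 - 235.6 = 54.6
Trade balance (goods + services) = -5.8 + 54.6 = 48.8
Net primary income = 150.7 - 62.7 = 88.0
Net secondary income = 17.8
Current account = 48.8 + 88.0 + 17.8 = 154.6
Financial account = -(154.6 + 12.0) = -166.6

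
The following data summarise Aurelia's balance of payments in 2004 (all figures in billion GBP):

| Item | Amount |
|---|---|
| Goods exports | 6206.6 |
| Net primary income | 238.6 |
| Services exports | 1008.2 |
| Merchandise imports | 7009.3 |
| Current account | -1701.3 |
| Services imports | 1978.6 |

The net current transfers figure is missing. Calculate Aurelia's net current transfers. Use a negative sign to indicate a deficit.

-166.8

Current account = goods balance + services balance + net primary income + net secondary income
Sum of the known components = -1534.5
Net current transfers = CA - (known components) = -1701.3 - (-1534.5) = -166.8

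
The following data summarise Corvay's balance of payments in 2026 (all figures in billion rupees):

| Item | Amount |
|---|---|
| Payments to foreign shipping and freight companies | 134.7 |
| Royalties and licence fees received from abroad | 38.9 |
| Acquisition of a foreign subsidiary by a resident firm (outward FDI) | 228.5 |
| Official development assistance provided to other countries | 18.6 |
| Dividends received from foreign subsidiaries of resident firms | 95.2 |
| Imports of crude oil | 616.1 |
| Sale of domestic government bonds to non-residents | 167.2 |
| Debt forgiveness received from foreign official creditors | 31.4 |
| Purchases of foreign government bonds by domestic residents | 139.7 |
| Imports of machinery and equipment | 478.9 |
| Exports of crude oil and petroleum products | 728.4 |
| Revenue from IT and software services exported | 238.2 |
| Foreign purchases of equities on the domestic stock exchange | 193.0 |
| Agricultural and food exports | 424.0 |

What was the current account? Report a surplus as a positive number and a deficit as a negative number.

276.4

Goods: 424.0 - 478.9 + 728.4 - 616.1 = 57.4
Services: 238.2 - 134.7 + 38.9 = 142.4
Primary income: 95.2
Secondary income: -18.6
Current account = 57.4 + 142.4 + 95.2 + (-18.6) = 276.4
(Excluded from the current account — financial account: acquisition of a foreign subsidiary by a resident firm (outward FDI) 228.5, sale of domestic government bonds to non-residents 167.2, purchases of foreign government bonds by domestic residents 139.7, foreign purchases of equities on the domestic stock exchange 193.0; capital account: debt forgiveness received from foreign official creditors 31.4.)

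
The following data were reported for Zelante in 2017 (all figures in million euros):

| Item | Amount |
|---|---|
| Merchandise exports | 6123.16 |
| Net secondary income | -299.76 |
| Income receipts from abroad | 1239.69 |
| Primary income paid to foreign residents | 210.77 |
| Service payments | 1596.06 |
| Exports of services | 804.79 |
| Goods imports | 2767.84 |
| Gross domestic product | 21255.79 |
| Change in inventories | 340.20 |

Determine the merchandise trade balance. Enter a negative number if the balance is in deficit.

3355.32

Goods balance = 6123.16 - 2767.84 = 3355.32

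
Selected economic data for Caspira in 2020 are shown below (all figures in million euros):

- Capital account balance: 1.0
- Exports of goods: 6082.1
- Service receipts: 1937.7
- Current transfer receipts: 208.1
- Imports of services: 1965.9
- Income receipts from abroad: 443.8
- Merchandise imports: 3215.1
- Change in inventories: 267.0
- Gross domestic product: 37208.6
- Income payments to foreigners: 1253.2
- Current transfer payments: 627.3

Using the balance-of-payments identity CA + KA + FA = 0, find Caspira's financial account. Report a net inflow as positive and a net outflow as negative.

Goods balance = 6082.1 - 3215.1 = 2867.0
Services balance = 1937.7 - 1965.9 = -28.2
Trade balance (goods + services) = 2867.0 + (-28.2) = 2838.8
Net primary income = 443.8 - 1253.2 = -809.4
Net secondary income = 208.1 - 627.3 = -419.2
Current account = 2838.8 + (-809.4) + (-419.2) = 1610.2
Financial account = -(1610.2 + 1.0) = -1611.2

-1611.2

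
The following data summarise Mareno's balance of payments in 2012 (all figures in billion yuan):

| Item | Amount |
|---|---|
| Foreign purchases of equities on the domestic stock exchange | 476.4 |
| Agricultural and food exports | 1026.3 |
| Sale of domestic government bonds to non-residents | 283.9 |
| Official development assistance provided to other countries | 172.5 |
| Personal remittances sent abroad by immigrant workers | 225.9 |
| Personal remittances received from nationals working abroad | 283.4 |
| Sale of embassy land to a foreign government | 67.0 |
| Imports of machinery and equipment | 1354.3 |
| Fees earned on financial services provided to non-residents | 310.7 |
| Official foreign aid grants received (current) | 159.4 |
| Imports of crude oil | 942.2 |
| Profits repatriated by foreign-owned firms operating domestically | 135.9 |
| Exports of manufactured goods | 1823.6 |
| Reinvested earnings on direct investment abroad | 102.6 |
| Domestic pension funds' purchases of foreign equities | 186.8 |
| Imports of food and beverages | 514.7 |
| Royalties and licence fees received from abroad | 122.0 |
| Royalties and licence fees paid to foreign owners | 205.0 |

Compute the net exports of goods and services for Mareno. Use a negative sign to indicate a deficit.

266.4

Goods: 1823.6 - 514.7 - 1354.3 - 942.2 + 1026.3 = 38.7
Services: 310.7 + 122.0 - 205.0 = 227.7
Trade balance = 38.7 + 227.7 = 266.4
(Excluded from the trade balance — financial account: foreign purchases of equities on the domestic stock exchange 476.4, sale of domestic government bonds to non-residents 283.9, domestic pension funds' purchases of foreign equities 186.8; secondary income: official development assistance provided to other countries 172.5, personal remittances sent abroad by immigrant workers 225.9, personal remittances received from nationals working abroad 283.4, official foreign aid grants received (current) 159.4; capital account: sale of embassy land to a foreign government 67.0; primary income: profits repatriated by foreign-owned firms operating domestically 135.9, reinvested earnings on direct investment abroad 102.6.)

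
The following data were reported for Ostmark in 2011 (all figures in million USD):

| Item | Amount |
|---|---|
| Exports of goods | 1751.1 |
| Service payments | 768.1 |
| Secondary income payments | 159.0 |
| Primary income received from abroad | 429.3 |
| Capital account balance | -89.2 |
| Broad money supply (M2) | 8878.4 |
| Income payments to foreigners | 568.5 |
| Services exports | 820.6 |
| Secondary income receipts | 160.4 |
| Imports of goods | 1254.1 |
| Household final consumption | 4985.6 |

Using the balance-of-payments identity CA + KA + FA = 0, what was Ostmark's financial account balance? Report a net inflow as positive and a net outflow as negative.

-322.5

Goods balance = 1751.1 - 1254.1 = 497.0
Services balance = 820.6 - 768.1 = 52.5
Trade balance (goods + services) = 497.0 + 52.5 = 549.5
Net primary income = 429.3 - 568.5 = -139.2
Net secondary income = 160.4 - 159.0 = 1.4
Current account = 549.5 + (-139.2) + 1.4 = 411.7
Financial account = -(411.7 + (-89.2)) = -322.5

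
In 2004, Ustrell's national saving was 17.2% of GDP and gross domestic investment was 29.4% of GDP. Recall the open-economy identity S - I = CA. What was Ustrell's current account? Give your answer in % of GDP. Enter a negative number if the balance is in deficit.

CA = S - I = 17.2 - 29.4 = -12.2

-12.2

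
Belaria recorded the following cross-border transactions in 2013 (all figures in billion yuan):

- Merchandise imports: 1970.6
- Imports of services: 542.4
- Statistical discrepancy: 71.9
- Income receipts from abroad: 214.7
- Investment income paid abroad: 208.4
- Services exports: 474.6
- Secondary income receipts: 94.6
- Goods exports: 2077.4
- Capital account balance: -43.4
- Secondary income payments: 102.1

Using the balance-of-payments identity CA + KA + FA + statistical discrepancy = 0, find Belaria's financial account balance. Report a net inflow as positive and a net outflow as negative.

Goods balance = 2077.4 - 1970.6 = 106.8
Services balance = 474.6 - 542.4 = -67.8
Trade balance (goods + services) = 106.8 + (-67.8) = 39.0
Net primary income = 214.7 - 208.4 = 6.3
Net secondary income = 94.6 - 102.1 = -7.5
Current account = 39.0 + 6.3 + (-7.5) = 37.8
Financial account = -(37.8 + (-43.4) + 71.9) = -66.3

-66.3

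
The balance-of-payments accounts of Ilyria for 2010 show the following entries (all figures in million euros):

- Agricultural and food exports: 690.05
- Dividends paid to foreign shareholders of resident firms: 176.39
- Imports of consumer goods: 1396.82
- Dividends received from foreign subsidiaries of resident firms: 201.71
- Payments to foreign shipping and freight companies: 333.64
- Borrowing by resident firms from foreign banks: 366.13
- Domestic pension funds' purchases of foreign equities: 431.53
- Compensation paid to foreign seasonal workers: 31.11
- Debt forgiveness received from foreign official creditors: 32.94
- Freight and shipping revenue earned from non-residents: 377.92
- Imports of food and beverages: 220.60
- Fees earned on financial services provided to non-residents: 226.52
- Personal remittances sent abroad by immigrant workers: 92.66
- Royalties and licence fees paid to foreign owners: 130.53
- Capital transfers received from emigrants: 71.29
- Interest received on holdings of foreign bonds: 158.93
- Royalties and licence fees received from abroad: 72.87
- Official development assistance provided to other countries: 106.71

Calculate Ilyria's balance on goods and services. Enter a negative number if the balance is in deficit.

Goods: 690.05 - 220.60 - 1396.82 = -927.37
Services: -130.53 + 377.92 + 72.87 + 226.52 - 333.64 = 213.14
Trade balance = -927.37 + 213.14 = -714.23
(Excluded from the trade balance — primary income: dividends paid to foreign shareholders of resident firms 176.39, dividends received from foreign subsidiaries of resident firms 201.71, compensation paid to foreign seasonal workers 31.11, interest received on holdings of foreign bonds 158.93; financial account: borrowing by resident firms from foreign banks 366.13, domestic pension funds' purchases of foreign equities 431.53; capital account: debt forgiveness received from foreign official creditors 32.94, capital transfers received from emigrants 71.29; secondary income: personal remittances sent abroad by immigrant workers 92.66, official development assistance provided to other countries 106.71.)

-714.23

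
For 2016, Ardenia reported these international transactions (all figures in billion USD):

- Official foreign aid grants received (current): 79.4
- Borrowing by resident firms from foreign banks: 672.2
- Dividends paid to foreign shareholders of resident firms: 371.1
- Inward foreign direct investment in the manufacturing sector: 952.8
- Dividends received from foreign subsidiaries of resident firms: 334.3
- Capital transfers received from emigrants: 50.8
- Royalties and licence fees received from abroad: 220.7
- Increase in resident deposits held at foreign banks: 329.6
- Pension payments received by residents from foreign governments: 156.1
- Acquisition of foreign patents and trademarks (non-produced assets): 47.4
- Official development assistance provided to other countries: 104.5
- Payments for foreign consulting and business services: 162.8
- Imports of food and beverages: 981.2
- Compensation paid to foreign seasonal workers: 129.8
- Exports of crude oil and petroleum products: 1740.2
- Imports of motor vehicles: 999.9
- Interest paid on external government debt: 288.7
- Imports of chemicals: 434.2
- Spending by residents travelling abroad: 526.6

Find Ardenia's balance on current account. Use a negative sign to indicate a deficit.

-1468.1

Goods: -999.9 - 981.2 - 434.2 + 1740.2 = -675.1
Services: -526.6 - 162.8 + 220.7 = -468.7
Primary income: -129.8 - 371.1 - 288.7 + 334.3 = -455.3
Secondary income: 79.4 + 156.1 - 104.5 = 131.0
Current account = (-675.1) + (-468.7) + (-455.3) + 131.0 = -1468.1
(Excluded from the current account — financial account: borrowing by resident firms from foreign banks 672.2, inward foreign direct investment in the manufacturing sector 952.8, increase in resident deposits held at foreign banks 329.6; capital account: capital transfers received from emigrants 50.8, acquisition of foreign patents and trademarks (non-produced assets) 47.4.)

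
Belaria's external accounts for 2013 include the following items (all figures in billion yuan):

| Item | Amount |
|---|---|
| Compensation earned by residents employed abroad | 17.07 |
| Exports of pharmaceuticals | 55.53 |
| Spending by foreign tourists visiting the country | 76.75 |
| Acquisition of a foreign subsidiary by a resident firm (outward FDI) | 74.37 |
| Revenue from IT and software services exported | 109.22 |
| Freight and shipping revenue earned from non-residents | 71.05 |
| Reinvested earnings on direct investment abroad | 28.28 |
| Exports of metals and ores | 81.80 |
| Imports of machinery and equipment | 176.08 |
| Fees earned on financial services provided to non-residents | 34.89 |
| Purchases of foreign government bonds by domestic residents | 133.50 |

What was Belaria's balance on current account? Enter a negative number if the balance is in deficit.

Goods: -176.08 + 81.80 + 55.53 = -38.75
Services: 34.89 + 71.05 + 76.75 + 109.22 = 291.91
Primary income: 17.07 + 28.28 = 45.35
Current account = (-38.75) + 291.91 + 45.35 = 298.51
(Excluded from the current account — financial account: acquisition of a foreign subsidiary by a resident firm (outward FDI) 74.37, purchases of foreign government bonds by domestic residents 133.50.)

298.51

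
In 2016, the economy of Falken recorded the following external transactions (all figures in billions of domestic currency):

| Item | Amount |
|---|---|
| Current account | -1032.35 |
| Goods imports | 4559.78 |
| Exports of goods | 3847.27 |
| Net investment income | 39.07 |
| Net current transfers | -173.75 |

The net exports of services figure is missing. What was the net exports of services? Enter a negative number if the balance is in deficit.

Current account = goods balance + services balance + net primary income + net secondary income
Sum of the known components = -847.19
Net exports of services = CA - (known components) = -1032.35 - (-847.19) = -185.16

-185.16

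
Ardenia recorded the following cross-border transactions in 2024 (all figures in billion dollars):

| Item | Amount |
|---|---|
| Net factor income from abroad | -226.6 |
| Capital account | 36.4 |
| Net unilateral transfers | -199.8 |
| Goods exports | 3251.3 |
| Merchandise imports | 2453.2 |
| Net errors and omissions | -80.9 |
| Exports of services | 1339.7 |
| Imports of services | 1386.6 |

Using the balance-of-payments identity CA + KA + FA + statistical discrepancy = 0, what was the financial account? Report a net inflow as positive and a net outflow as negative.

-280.3

Goods balance = 3251.3 - 2453.2 = 798.1
Services balance = 1339.7 - 1386.6 = -46.9
Trade balance (goods + services) = 798.1 + (-46.9) = 751.2
Net primary income = -226.6
Net secondary income = -199.8
Current account = 751.2 + (-226.6) + (-199.8) = 324.8
Financial account = -(324.8 + 36.4 + (-80.9)) = -280.3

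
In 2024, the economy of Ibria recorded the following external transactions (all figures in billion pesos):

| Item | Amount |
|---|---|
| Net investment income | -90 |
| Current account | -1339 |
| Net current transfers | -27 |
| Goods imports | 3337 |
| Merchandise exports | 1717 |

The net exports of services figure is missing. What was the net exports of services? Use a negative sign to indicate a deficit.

398

Current account = goods balance + services balance + net primary income + net secondary income
Sum of the known components = -1737
Net exports of services = CA - (known components) = -1339 - (-1737) = 398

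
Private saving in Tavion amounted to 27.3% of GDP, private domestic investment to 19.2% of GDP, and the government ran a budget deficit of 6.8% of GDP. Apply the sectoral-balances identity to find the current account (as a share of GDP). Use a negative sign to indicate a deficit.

By the sectoral-balances identity, CA = (S_private - I) + (T - G).
Private balance = 27.3 - 19.2 = 8.1
Government balance (T - G) = -6.8
CA = 8.1 + (-6.8) = 1.3

1.3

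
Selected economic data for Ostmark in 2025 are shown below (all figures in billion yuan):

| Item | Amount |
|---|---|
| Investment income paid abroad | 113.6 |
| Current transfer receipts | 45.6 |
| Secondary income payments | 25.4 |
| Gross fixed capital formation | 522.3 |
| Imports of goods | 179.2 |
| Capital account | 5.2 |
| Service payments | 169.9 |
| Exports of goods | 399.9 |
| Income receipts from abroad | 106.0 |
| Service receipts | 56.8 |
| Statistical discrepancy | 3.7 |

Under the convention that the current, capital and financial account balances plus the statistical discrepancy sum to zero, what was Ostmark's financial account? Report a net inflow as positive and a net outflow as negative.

-129.1

Goods balance = 399.9 - 179.2 = 220.7
Services balance = 56.8 - 169.9 = -113.1
Trade balance (goods + services) = 220.7 + (-113.1) = 107.6
Net primary income = 106.0 - 113.6 = -7.6
Net secondary income = 45.6 - 25.4 = 20.2
Current account = 107.6 + (-7.6) + 20.2 = 120.2
Financial account = -(120.2 + 5.2 + 3.7) = -129.1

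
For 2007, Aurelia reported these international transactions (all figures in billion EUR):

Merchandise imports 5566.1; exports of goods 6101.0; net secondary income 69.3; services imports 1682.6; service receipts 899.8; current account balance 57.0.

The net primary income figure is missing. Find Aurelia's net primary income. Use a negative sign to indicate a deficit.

Current account = goods balance + services balance + net primary income + net secondary income
Sum of the known components = -178.6
Net primary income = CA - (known components) = 57.0 - (-178.6) = 235.6

235.6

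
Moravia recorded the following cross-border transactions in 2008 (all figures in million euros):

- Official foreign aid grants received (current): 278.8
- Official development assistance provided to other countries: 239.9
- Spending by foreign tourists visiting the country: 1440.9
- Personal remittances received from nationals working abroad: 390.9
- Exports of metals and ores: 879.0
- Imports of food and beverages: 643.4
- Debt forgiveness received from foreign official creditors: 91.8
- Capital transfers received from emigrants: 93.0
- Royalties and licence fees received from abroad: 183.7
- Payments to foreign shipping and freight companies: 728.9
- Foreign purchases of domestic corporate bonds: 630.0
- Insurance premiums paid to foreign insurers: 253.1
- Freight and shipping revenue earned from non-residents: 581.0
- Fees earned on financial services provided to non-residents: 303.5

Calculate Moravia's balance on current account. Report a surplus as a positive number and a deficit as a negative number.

2192.5

Goods: -643.4 + 879.0 = 235.6
Services: 183.7 + 303.5 + 581.0 - 728.9 + 1440.9 - 253.1 = 1527.1
Secondary income: 278.8 - 239.9 + 390.9 = 429.8
Current account = 235.6 + 1527.1 + 429.8 = 2192.5
(Excluded from the current account — capital account: debt forgiveness received from foreign official creditors 91.8, capital transfers received from emigrants 93.0; financial account: foreign purchases of domestic corporate bonds 630.0.)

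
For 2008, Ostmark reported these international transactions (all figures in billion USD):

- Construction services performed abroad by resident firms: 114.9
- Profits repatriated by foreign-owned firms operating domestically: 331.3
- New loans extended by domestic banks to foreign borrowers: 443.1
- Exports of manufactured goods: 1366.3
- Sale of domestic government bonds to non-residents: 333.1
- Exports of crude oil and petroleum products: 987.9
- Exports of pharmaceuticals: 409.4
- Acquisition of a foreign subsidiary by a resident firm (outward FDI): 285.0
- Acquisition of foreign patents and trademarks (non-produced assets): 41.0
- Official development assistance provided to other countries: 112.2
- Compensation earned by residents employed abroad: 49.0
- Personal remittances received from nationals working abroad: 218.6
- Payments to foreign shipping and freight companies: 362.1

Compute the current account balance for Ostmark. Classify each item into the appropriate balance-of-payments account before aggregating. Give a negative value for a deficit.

Goods: 409.4 + 987.9 + 1366.3 = 2763.6
Services: -362.1 + 114.9 = -247.2
Primary income: -331.3 + 49.0 = -282.3
Secondary income: -112.2 + 218.6 = 106.4
Current account = 2763.6 + (-247.2) + (-282.3) + 106.4 = 2340.5
(Excluded from the current account — financial account: new loans extended by domestic banks to foreign borrowers 443.1, sale of domestic government bonds to non-residents 333.1, acquisition of a foreign subsidiary by a resident firm (outward FDI) 285.0; capital account: acquisition of foreign patents and trademarks (non-produced assets) 41.0.)

2340.5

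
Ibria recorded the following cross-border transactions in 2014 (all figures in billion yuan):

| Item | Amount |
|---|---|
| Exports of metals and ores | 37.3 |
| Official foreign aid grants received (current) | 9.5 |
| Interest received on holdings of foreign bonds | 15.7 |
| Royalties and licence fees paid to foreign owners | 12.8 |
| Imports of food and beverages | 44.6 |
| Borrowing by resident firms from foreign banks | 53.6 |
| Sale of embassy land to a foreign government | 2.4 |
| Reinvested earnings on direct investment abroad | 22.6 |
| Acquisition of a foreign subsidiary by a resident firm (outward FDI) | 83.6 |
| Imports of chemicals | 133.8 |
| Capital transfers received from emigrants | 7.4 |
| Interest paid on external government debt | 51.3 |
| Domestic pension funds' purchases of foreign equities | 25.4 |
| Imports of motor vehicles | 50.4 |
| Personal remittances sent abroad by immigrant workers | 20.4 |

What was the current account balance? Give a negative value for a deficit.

Goods: -50.4 - 133.8 - 44.6 + 37.3 = -191.5
Services: -12.8
Primary income: -51.3 + 15.7 + 22.6 = -13.0
Secondary income: 9.5 - 20.4 = -10.9
Current account = (-191.5) + (-12.8) + (-13.0) + (-10.9) = -228.2
(Excluded from the current account — financial account: borrowing by resident firms from foreign banks 53.6, acquisition of a foreign subsidiary by a resident firm (outward FDI) 83.6, domestic pension funds' purchases of foreign equities 25.4; capital account: sale of embassy land to a foreign government 2.4, capital transfers received from emigrants 7.4.)

-228.2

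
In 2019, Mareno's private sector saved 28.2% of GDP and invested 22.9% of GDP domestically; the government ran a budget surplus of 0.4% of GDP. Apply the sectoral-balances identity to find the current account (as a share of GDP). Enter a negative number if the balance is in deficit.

By the sectoral-balances identity, CA = (S_private - I) + (T - G).
Private balance = 28.2 - 22.9 = 5.3
Government balance (T - G) = 0.4
CA = 5.3 + 0.4 = 5.7

5.7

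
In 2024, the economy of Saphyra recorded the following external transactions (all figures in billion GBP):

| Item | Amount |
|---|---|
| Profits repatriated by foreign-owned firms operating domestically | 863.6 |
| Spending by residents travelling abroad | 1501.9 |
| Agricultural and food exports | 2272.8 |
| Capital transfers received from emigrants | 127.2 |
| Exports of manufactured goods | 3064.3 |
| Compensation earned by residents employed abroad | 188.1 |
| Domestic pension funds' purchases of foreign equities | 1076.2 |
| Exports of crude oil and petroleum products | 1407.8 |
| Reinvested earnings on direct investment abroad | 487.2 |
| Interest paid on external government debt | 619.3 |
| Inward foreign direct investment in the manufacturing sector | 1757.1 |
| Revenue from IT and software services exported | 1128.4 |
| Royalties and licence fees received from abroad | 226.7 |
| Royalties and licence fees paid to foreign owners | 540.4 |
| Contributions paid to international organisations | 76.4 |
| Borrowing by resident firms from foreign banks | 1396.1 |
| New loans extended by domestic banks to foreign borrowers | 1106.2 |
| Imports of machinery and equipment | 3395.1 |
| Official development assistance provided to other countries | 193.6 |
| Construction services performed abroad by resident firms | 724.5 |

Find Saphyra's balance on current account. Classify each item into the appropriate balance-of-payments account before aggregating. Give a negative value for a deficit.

2309.5

Goods: 3064.3 + 2272.8 + 1407.8 - 3395.1 = 3349.8
Services: -540.4 - 1501.9 + 724.5 + 226.7 + 1128.4 = 37.3
Primary income: 188.1 - 863.6 + 487.2 - 619.3 = -807.6
Secondary income: -76.4 - 193.6 = -270.0
Current account = 3349.8 + 37.3 + (-807.6) + (-270.0) = 2309.5
(Excluded from the current account — capital account: capital transfers received from emigrants 127.2; financial account: domestic pension funds' purchases of foreign equities 1076.2, inward foreign direct investment in the manufacturing sector 1757.1, borrowing by resident firms from foreign banks 1396.1, new loans extended by domestic banks to foreign borrowers 1106.2.)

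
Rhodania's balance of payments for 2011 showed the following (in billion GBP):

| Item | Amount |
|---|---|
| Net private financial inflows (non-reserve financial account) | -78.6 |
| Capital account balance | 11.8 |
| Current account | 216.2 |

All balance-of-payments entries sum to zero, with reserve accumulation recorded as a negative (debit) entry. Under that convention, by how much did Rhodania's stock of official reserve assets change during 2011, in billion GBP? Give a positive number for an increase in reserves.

149.4

Official reserve transactions balance = -(216.2 + 11.8 + (-78.6)) = -149.4
An accumulation of reserves is recorded as a debit (negative entry), so the change in the stock of reserves is the negative of that balance.
Change in official reserves = -(-149.4) = 149.4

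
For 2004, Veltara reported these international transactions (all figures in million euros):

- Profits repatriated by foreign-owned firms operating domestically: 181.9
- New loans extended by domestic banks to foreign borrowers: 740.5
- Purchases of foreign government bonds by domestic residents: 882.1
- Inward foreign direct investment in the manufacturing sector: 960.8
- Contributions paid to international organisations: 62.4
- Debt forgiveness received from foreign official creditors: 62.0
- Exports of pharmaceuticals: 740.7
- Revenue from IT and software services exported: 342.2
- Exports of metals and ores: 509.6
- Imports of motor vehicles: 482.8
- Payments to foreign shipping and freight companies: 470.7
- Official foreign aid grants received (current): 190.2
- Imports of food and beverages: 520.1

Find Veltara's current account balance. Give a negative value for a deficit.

Goods: 740.7 - 520.1 + 509.6 - 482.8 = 247.4
Services: -470.7 + 342.2 = -128.5
Primary income: -181.9
Secondary income: -62.4 + 190.2 = 127.8
Current account = 247.4 + (-128.5) + (-181.9) + 127.8 = 64.8
(Excluded from the current account — financial account: new loans extended by domestic banks to foreign borrowers 740.5, purchases of foreign government bonds by domestic residents 882.1, inward foreign direct investment in the manufacturing sector 960.8; capital account: debt forgiveness received from foreign official creditors 62.0.)

64.8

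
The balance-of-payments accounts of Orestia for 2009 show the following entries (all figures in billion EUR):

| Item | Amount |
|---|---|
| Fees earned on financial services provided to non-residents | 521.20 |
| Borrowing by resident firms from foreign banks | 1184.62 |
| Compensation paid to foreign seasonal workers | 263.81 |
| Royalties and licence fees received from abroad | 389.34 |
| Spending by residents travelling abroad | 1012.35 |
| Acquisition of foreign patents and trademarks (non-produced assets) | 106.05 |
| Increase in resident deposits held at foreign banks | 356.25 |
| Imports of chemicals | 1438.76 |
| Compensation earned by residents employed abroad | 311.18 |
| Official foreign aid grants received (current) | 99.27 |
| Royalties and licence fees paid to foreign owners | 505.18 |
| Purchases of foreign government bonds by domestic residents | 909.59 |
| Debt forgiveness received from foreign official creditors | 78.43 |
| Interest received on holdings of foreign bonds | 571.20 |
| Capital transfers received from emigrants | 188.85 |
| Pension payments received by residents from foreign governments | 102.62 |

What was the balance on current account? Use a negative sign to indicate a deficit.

-1225.29

Goods: -1438.76
Services: 389.34 + 521.20 - 505.18 - 1012.35 = -606.99
Primary income: -263.81 + 571.20 + 311.18 = 618.57
Secondary income: 99.27 + 102.62 = 201.89
Current account = (-1438.76) + (-606.99) + 618.57 + 201.89 = -1225.29
(Excluded from the current account — financial account: borrowing by resident firms from foreign banks 1184.62, increase in resident deposits held at foreign banks 356.25, purchases of foreign government bonds by domestic residents 909.59; capital account: acquisition of foreign patents and trademarks (non-produced assets) 106.05, debt forgiveness received from foreign official creditors 78.43, capital transfers received from emigrants 188.85.)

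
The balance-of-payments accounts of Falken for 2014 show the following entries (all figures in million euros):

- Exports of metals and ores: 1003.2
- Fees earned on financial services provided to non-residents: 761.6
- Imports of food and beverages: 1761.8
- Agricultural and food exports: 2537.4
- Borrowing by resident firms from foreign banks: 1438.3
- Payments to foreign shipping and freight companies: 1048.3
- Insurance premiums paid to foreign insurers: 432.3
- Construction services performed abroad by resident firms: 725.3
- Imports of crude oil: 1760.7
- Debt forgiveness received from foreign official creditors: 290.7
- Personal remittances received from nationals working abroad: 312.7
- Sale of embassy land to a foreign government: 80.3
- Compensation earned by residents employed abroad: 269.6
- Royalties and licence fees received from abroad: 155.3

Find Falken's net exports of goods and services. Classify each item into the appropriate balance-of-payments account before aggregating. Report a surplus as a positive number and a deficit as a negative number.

179.7

Goods: 1003.2 - 1760.7 - 1761.8 + 2537.4 = 18.1
Services: 761.6 - 1048.3 + 725.3 + 155.3 - 432.3 = 161.6
Trade balance = 18.1 + 161.6 = 179.7
(Excluded from the trade balance — financial account: borrowing by resident firms from foreign banks 1438.3; capital account: debt forgiveness received from foreign official creditors 290.7, sale of embassy land to a foreign government 80.3; secondary income: personal remittances received from nationals working abroad 312.7; primary income: compensation earned by residents employed abroad 269.6.)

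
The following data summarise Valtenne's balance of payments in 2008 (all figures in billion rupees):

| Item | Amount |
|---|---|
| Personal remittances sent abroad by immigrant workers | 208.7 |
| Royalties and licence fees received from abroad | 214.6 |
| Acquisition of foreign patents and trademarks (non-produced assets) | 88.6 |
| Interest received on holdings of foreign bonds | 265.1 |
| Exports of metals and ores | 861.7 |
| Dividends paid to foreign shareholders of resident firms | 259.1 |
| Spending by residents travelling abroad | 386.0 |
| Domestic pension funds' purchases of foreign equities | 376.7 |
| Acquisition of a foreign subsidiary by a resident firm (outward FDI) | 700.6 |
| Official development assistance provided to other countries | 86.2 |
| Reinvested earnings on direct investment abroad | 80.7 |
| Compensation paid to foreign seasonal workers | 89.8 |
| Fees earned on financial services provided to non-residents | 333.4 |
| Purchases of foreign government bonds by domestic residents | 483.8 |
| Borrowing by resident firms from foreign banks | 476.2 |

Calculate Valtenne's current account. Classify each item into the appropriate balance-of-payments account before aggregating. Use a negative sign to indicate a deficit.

Goods: 861.7
Services: 214.6 - 386.0 + 333.4 = 162.0
Primary income: -89.8 + 265.1 - 259.1 + 80.7 = -3.1
Secondary income: -208.7 - 86.2 = -294.9
Current account = 861.7 + 162.0 + (-3.1) + (-294.9) = 725.7
(Excluded from the current account — capital account: acquisition of foreign patents and trademarks (non-produced assets) 88.6; financial account: domestic pension funds' purchases of foreign equities 376.7, acquisition of a foreign subsidiary by a resident firm (outward FDI) 700.6, purchases of foreign government bonds by domestic residents 483.8, borrowing by resident firms from foreign banks 476.2.)

725.7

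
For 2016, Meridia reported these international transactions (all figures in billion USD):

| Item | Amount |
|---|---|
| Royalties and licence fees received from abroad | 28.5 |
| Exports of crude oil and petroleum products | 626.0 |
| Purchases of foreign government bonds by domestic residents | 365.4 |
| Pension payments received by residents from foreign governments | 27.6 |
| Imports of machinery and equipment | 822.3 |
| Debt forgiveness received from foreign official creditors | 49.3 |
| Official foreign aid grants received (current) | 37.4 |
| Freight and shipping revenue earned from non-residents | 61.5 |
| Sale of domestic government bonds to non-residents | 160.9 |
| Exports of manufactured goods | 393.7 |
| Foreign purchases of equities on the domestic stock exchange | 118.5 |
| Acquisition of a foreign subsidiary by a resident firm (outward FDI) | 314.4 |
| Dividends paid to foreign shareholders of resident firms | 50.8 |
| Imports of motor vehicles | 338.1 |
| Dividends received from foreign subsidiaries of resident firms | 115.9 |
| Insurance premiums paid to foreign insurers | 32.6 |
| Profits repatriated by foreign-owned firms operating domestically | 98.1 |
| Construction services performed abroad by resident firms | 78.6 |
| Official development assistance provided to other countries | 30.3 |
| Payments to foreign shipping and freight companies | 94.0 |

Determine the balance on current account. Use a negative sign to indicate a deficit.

-97.0

Goods: -822.3 + 626.0 - 338.1 + 393.7 = -140.7
Services: 61.5 - 94.0 - 32.6 + 28.5 + 78.6 = 42.0
Primary income: -98.1 - 50.8 + 115.9 = -33.0
Secondary income: 37.4 + 27.6 - 30.3 = 34.7
Current account = (-140.7) + 42.0 + (-33.0) + 34.7 = -97.0
(Excluded from the current account — financial account: purchases of foreign government bonds by domestic residents 365.4, sale of domestic government bonds to non-residents 160.9, foreign purchases of equities on the domestic stock exchange 118.5, acquisition of a foreign subsidiary by a resident firm (outward FDI) 314.4; capital account: debt forgiveness received from foreign official creditors 49.3.)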